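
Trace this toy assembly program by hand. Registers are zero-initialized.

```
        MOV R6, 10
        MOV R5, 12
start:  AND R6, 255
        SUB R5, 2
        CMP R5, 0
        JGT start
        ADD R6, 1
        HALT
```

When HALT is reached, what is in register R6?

11

R6=10
R5=12
R6=10&255=10
R5=12-2=10
CMP R5, 0  (cmp 10,0)
JGT start: taken
R6=10&255=10
R5=10-2=8
CMP R5, 0  (cmp 8,0)
JGT start: taken
R6=10&255=10
R5=8-2=6
CMP R5, 0  (cmp 6,0)
JGT start: taken
R6=10&255=10
R5=6-2=4
CMP R5, 0  (cmp 4,0)
JGT start: taken
R6=10&255=10
R5=4-2=2
CMP R5, 0  (cmp 2,0)
JGT start: taken
R6=10&255=10
R5=2-2=0
CMP R5, 0  (cmp 0,0)
JGT start: not taken
R6=10+1=11
halt.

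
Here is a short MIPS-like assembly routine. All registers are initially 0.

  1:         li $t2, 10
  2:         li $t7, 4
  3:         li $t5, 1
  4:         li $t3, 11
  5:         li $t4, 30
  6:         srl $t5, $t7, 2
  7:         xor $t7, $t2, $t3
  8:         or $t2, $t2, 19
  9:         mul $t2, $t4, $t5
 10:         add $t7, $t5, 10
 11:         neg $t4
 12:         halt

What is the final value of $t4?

-30

$t2=10
$t7=4
$t5=1
$t3=11
$t4=30
$t5=4>>2=1
$t7=10^11=1
$t2=10|19=27
$t2=30*1=30
$t7=1+10=11
$t4=-(30)=-30
halt.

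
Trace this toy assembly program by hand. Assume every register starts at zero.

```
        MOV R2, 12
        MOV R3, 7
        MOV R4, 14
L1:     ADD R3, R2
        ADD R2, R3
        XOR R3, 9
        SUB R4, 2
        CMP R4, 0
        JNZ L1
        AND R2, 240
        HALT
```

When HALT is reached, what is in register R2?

after MOV R2, 12: R2=12
after MOV R3, 7: R3=7
after MOV R4, 14: R4=14
after ADD R3, R2: R3=7+12=19
after ADD R2, R3: R2=12+19=31
after XOR R3, 9: R3=19^9=26
after SUB R4, 2: R4=14-2=12
CMP R4, 0  (cmp 12,0)
JNZ L1: taken
after ADD R3, R2: R3=26+31=57
after ADD R2, R3: R2=31+57=88
after XOR R3, 9: R3=57^9=48
after SUB R4, 2: R4=12-2=10
CMP R4, 0  (cmp 10,0)
JNZ L1: taken
after ADD R3, R2: R3=48+88=136
after ADD R2, R3: R2=88+136=224
after XOR R3, 9: R3=136^9=129
after SUB R4, 2: R4=10-2=8
CMP R4, 0  (cmp 8,0)
JNZ L1: taken
after ADD R3, R2: R3=129+224=353
after ADD R2, R3: R2=224+353=577
after XOR R3, 9: R3=353^9=360
after SUB R4, 2: R4=8-2=6
CMP R4, 0  (cmp 6,0)
JNZ L1: taken
after ADD R3, R2: R3=360+577=937
after ADD R2, R3: R2=577+937=1514
after XOR R3, 9: R3=937^9=928
after SUB R4, 2: R4=6-2=4
CMP R4, 0  (cmp 4,0)
JNZ L1: taken
after ADD R3, R2: R3=928+1514=2442
after ADD R2, R3: R2=1514+2442=3956
after XOR R3, 9: R3=2442^9=2435
after SUB R4, 2: R4=4-2=2
CMP R4, 0  (cmp 2,0)
JNZ L1: taken
after ADD R3, R2: R3=2435+3956=6391
after ADD R2, R3: R2=3956+6391=10347
after XOR R3, 9: R3=6391^9=6398
after SUB R4, 2: R4=2-2=0
CMP R4, 0  (cmp 0,0)
JNZ L1: not taken
after AND R2, 240: R2=10347&240=96
halt.

96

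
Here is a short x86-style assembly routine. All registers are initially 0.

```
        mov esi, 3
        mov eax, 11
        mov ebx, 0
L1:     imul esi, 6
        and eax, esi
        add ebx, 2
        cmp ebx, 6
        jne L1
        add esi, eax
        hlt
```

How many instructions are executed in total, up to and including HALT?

20

mov esi, 3 → esi=3
mov eax, 11 → eax=11
mov ebx, 0 → ebx=0
imul esi, 6 → esi=3*6=18
and eax, esi → eax=11&18=2
add ebx, 2 → ebx=0+2=2
cmp ebx, 6  (cmp 2,6)
jne L1: taken
imul esi, 6 → esi=18*6=108
and eax, esi → eax=2&108=0
add ebx, 2 → ebx=2+2=4
cmp ebx, 6  (cmp 4,6)
jne L1: taken
imul esi, 6 → esi=108*6=648
and eax, esi → eax=0&648=0
add ebx, 2 → ebx=4+2=6
cmp ebx, 6  (cmp 6,6)
jne L1: not taken
add esi, eax → esi=648+0=648
halt.
Total executed instructions: 20.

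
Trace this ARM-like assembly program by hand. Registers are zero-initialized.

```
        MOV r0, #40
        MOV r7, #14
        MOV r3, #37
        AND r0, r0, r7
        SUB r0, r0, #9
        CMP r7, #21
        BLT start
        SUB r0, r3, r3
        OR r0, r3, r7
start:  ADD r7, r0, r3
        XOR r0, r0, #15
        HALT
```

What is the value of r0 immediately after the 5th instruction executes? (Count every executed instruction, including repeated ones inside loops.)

-1

MOV r0, #40 → r0=40
MOV r7, #14 → r7=14
MOV r3, #37 → r3=37
AND r0, r0, r7 → r0=40&14=8
SUB r0, r0, #9 → r0=8-9=-1
After step 5: r0 = -1.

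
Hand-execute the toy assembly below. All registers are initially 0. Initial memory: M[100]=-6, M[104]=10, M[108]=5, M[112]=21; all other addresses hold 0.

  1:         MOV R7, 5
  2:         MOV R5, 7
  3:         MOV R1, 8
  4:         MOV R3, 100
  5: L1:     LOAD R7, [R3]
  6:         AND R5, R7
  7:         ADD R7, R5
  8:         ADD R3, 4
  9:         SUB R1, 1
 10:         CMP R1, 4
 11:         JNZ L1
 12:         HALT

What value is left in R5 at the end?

0

MOV R7, 5 → R7=5
MOV R5, 7 → R5=7
MOV R1, 8 → R1=8
MOV R3, 100 → R3=100
LOAD R7, [R3] → R7=M[100]=-6
AND R5, R7 → R5=7&(-6)=2
ADD R7, R5 → R7=(-6)+2=-4
ADD R3, 4 → R3=100+4=104
SUB R1, 1 → R1=8-1=7
CMP R1, 4  (cmp 7,4)
JNZ L1: taken
LOAD R7, [R3] → R7=M[104]=10
AND R5, R7 → R5=2&10=2
ADD R7, R5 → R7=10+2=12
ADD R3, 4 → R3=104+4=108
SUB R1, 1 → R1=7-1=6
CMP R1, 4  (cmp 6,4)
JNZ L1: taken
LOAD R7, [R3] → R7=M[108]=5
AND R5, R7 → R5=2&5=0
ADD R7, R5 → R7=5+0=5
ADD R3, 4 → R3=108+4=112
SUB R1, 1 → R1=6-1=5
CMP R1, 4  (cmp 5,4)
JNZ L1: taken
LOAD R7, [R3] → R7=M[112]=21
AND R5, R7 → R5=0&21=0
ADD R7, R5 → R7=21+0=21
ADD R3, 4 → R3=112+4=116
SUB R1, 1 → R1=5-1=4
CMP R1, 4  (cmp 4,4)
JNZ L1: not taken
halt.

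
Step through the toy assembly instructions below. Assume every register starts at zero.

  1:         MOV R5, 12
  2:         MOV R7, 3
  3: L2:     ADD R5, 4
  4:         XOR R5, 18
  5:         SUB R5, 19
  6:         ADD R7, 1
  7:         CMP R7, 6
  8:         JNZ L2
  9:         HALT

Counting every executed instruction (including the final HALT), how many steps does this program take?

after MOV R5, 12: R5=12
after MOV R7, 3: R7=3
after ADD R5, 4: R5=12+4=16
after XOR R5, 18: R5=16^18=2
after SUB R5, 19: R5=2-19=-17
after ADD R7, 1: R7=3+1=4
CMP R7, 6  (cmp 4,6)
JNZ L2: taken
after ADD R5, 4: R5=(-17)+4=-13
after XOR R5, 18: R5=(-13)^18=-31
after SUB R5, 19: R5=(-31)-19=-50
after ADD R7, 1: R7=4+1=5
CMP R7, 6  (cmp 5,6)
JNZ L2: taken
after ADD R5, 4: R5=(-50)+4=-46
after XOR R5, 18: R5=(-46)^18=-64
after SUB R5, 19: R5=(-64)-19=-83
after ADD R7, 1: R7=5+1=6
CMP R7, 6  (cmp 6,6)
JNZ L2: not taken
halt.
Total executed instructions: 21.

21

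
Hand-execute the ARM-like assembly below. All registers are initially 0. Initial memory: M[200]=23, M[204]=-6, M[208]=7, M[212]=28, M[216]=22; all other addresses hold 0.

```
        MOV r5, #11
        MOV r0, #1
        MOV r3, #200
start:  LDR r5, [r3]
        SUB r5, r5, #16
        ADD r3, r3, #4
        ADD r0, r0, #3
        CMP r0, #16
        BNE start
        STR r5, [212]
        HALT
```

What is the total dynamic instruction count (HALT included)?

35

r5=11
r0=1
r3=200
r5=M[200]=23
r5=23-16=7
r3=200+4=204
r0=1+3=4
CMP r0, #16  (cmp 4,16)
BNE start: taken
r5=M[204]=-6
r5=(-6)-16=-22
r3=204+4=208
r0=4+3=7
CMP r0, #16  (cmp 7,16)
BNE start: taken
r5=M[208]=7
r5=7-16=-9
r3=208+4=212
r0=7+3=10
CMP r0, #16  (cmp 10,16)
BNE start: taken
r5=M[212]=28
r5=28-16=12
r3=212+4=216
r0=10+3=13
CMP r0, #16  (cmp 13,16)
BNE start: taken
r5=M[216]=22
r5=22-16=6
r3=216+4=220
r0=13+3=16
CMP r0, #16  (cmp 16,16)
BNE start: not taken
STR r5, [212] → M[212]=6
halt.
Total executed instructions: 35.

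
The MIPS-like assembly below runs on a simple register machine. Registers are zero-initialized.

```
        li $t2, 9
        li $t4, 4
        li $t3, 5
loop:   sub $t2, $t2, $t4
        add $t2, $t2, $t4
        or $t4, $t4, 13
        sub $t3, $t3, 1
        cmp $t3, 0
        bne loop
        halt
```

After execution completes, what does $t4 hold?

13

after li $t2, 9: $t2=9
after li $t4, 4: $t4=4
after li $t3, 5: $t3=5
after sub $t2, $t2, $t4: $t2=9-4=5
after add $t2, $t2, $t4: $t2=5+4=9
after or $t4, $t4, 13: $t4=4|13=13
after sub $t3, $t3, 1: $t3=5-1=4
cmp $t3, 0  (cmp 4,0)
bne loop: taken
after sub $t2, $t2, $t4: $t2=9-13=-4
after add $t2, $t2, $t4: $t2=(-4)+13=9
after or $t4, $t4, 13: $t4=13|13=13
after sub $t3, $t3, 1: $t3=4-1=3
cmp $t3, 0  (cmp 3,0)
bne loop: taken
after sub $t2, $t2, $t4: $t2=9-13=-4
after add $t2, $t2, $t4: $t2=(-4)+13=9
after or $t4, $t4, 13: $t4=13|13=13
after sub $t3, $t3, 1: $t3=3-1=2
cmp $t3, 0  (cmp 2,0)
bne loop: taken
after sub $t2, $t2, $t4: $t2=9-13=-4
after add $t2, $t2, $t4: $t2=(-4)+13=9
after or $t4, $t4, 13: $t4=13|13=13
after sub $t3, $t3, 1: $t3=2-1=1
cmp $t3, 0  (cmp 1,0)
bne loop: taken
after sub $t2, $t2, $t4: $t2=9-13=-4
after add $t2, $t2, $t4: $t2=(-4)+13=9
after or $t4, $t4, 13: $t4=13|13=13
after sub $t3, $t3, 1: $t3=1-1=0
cmp $t3, 0  (cmp 0,0)
bne loop: not taken
halt.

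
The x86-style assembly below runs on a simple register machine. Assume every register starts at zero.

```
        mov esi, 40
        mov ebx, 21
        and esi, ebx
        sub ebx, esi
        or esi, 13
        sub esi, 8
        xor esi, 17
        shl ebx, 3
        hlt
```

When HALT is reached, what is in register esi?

esi=40
ebx=21
esi=40&21=0
ebx=21-0=21
esi=0|13=13
esi=13-8=5
esi=5^17=20
ebx=21<<3=168
halt.

20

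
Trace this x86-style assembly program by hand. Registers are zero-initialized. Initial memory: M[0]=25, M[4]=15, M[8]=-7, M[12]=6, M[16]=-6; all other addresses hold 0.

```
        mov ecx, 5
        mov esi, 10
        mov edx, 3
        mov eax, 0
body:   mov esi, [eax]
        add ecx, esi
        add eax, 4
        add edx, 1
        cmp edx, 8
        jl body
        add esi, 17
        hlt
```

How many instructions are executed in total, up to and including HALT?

ecx=5
esi=10
edx=3
eax=0
esi=M[0]=25
ecx=5+25=30
eax=0+4=4
edx=3+1=4
cmp edx, 8  (cmp 4,8)
jl body: taken
esi=M[4]=15
ecx=30+15=45
eax=4+4=8
edx=4+1=5
cmp edx, 8  (cmp 5,8)
jl body: taken
esi=M[8]=-7
ecx=45+(-7)=38
eax=8+4=12
edx=5+1=6
cmp edx, 8  (cmp 6,8)
jl body: taken
esi=M[12]=6
ecx=38+6=44
eax=12+4=16
edx=6+1=7
cmp edx, 8  (cmp 7,8)
jl body: taken
esi=M[16]=-6
ecx=44+(-6)=38
eax=16+4=20
edx=7+1=8
cmp edx, 8  (cmp 8,8)
jl body: not taken
esi=(-6)+17=11
halt.
Total executed instructions: 36.

36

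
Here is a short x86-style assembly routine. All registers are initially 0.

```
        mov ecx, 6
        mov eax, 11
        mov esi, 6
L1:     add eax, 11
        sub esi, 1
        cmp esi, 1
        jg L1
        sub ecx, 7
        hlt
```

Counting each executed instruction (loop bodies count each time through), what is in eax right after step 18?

55

mov ecx, 6 → ecx=6
mov eax, 11 → eax=11
mov esi, 6 → esi=6
add eax, 11 → eax=11+11=22
sub esi, 1 → esi=6-1=5
cmp esi, 1  (cmp 5,1)
jg L1: taken
add eax, 11 → eax=22+11=33
sub esi, 1 → esi=5-1=4
cmp esi, 1  (cmp 4,1)
jg L1: taken
add eax, 11 → eax=33+11=44
sub esi, 1 → esi=4-1=3
cmp esi, 1  (cmp 3,1)
jg L1: taken
add eax, 11 → eax=44+11=55
sub esi, 1 → esi=3-1=2
cmp esi, 1  (cmp 2,1)
After step 18: eax = 55.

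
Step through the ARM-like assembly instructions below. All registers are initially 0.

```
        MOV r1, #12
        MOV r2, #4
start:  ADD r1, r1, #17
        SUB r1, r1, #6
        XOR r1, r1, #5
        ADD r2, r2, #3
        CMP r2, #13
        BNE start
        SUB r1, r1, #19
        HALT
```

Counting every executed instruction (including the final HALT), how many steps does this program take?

22

after MOV r1, #12: r1=12
after MOV r2, #4: r2=4
after ADD r1, r1, #17: r1=12+17=29
after SUB r1, r1, #6: r1=29-6=23
after XOR r1, r1, #5: r1=23^5=18
after ADD r2, r2, #3: r2=4+3=7
CMP r2, #13  (cmp 7,13)
BNE start: taken
after ADD r1, r1, #17: r1=18+17=35
after SUB r1, r1, #6: r1=35-6=29
after XOR r1, r1, #5: r1=29^5=24
after ADD r2, r2, #3: r2=7+3=10
CMP r2, #13  (cmp 10,13)
BNE start: taken
after ADD r1, r1, #17: r1=24+17=41
after SUB r1, r1, #6: r1=41-6=35
after XOR r1, r1, #5: r1=35^5=38
after ADD r2, r2, #3: r2=10+3=13
CMP r2, #13  (cmp 13,13)
BNE start: not taken
after SUB r1, r1, #19: r1=38-19=19
halt.
Total executed instructions: 22.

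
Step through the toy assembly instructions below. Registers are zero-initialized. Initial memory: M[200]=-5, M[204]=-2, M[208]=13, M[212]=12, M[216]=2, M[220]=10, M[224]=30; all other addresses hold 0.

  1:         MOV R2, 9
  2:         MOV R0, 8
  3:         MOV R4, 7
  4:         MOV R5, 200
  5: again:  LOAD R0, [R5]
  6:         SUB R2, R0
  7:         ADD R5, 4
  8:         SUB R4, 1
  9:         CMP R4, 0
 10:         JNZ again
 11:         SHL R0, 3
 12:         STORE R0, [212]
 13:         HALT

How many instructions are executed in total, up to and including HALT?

49

MOV R2, 9 → R2=9
MOV R0, 8 → R0=8
MOV R4, 7 → R4=7
MOV R5, 200 → R5=200
LOAD R0, [R5] → R0=M[200]=-5
SUB R2, R0 → R2=9-(-5)=14
ADD R5, 4 → R5=200+4=204
SUB R4, 1 → R4=7-1=6
CMP R4, 0  (cmp 6,0)
JNZ again: taken
LOAD R0, [R5] → R0=M[204]=-2
SUB R2, R0 → R2=14-(-2)=16
ADD R5, 4 → R5=204+4=208
SUB R4, 1 → R4=6-1=5
CMP R4, 0  (cmp 5,0)
JNZ again: taken
LOAD R0, [R5] → R0=M[208]=13
SUB R2, R0 → R2=16-13=3
ADD R5, 4 → R5=208+4=212
SUB R4, 1 → R4=5-1=4
CMP R4, 0  (cmp 4,0)
JNZ again: taken
LOAD R0, [R5] → R0=M[212]=12
SUB R2, R0 → R2=3-12=-9
ADD R5, 4 → R5=212+4=216
SUB R4, 1 → R4=4-1=3
CMP R4, 0  (cmp 3,0)
JNZ again: taken
LOAD R0, [R5] → R0=M[216]=2
SUB R2, R0 → R2=(-9)-2=-11
ADD R5, 4 → R5=216+4=220
SUB R4, 1 → R4=3-1=2
CMP R4, 0  (cmp 2,0)
JNZ again: taken
LOAD R0, [R5] → R0=M[220]=10
SUB R2, R0 → R2=(-11)-10=-21
ADD R5, 4 → R5=220+4=224
SUB R4, 1 → R4=2-1=1
CMP R4, 0  (cmp 1,0)
JNZ again: taken
LOAD R0, [R5] → R0=M[224]=30
SUB R2, R0 → R2=(-21)-30=-51
ADD R5, 4 → R5=224+4=228
SUB R4, 1 → R4=1-1=0
CMP R4, 0  (cmp 0,0)
JNZ again: not taken
SHL R0, 3 → R0=30<<3=240
STORE R0, [212] → M[212]=240
halt.
Total executed instructions: 49.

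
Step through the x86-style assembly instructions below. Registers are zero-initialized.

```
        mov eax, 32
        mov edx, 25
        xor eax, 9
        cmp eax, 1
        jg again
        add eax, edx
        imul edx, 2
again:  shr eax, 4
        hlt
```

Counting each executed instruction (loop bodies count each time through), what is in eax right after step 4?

41

eax=32
edx=25
eax=32^9=41
cmp eax, 1  (cmp 41,1)
After step 4: eax = 41.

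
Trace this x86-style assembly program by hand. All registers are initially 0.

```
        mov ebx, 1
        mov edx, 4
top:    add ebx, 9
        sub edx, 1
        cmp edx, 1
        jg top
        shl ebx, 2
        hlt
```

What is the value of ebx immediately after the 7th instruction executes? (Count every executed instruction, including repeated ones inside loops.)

19

after mov ebx, 1: ebx=1
after mov edx, 4: edx=4
after add ebx, 9: ebx=1+9=10
after sub edx, 1: edx=4-1=3
cmp edx, 1  (cmp 3,1)
jg top: taken
after add ebx, 9: ebx=10+9=19
After step 7: ebx = 19.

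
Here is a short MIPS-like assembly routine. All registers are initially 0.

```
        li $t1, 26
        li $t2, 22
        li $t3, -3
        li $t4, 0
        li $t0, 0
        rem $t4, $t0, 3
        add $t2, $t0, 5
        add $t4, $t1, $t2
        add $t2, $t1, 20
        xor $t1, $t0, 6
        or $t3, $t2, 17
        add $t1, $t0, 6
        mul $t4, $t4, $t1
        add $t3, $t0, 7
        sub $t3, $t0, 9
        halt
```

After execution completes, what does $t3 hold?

-9

$t1=26
$t2=22
$t3=-3
$t4=0
$t0=0
$t4=0%3=0
$t2=0+5=5
$t4=26+5=31
$t2=26+20=46
$t1=0^6=6
$t3=46|17=63
$t1=0+6=6
$t4=31*6=186
$t3=0+7=7
$t3=0-9=-9
halt.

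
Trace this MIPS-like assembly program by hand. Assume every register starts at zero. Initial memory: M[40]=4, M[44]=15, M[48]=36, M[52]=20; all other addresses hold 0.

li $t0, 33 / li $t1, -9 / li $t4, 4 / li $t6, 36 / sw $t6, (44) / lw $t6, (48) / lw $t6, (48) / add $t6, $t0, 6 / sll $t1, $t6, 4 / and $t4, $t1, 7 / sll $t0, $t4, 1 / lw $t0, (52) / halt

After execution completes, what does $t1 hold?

624

li $t0, 33 → $t0=33
li $t1, -9 → $t1=-9
li $t4, 4 → $t4=4
li $t6, 36 → $t6=36
sw $t6, (44) → M[44]=36
lw $t6, (48) → $t6=M[48]=36
lw $t6, (48) → $t6=M[48]=36
add $t6, $t0, 6 → $t6=33+6=39
sll $t1, $t6, 4 → $t1=39<<4=624
and $t4, $t1, 7 → $t4=624&7=0
sll $t0, $t4, 1 → $t0=0<<1=0
lw $t0, (52) → $t0=M[52]=20
halt.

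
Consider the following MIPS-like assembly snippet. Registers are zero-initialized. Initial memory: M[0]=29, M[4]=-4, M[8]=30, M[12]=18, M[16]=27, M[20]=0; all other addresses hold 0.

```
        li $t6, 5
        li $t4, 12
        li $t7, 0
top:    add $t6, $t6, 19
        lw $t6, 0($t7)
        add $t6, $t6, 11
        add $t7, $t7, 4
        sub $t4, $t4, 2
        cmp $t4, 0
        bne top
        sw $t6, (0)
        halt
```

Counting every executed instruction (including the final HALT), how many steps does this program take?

47

after li $t6, 5: $t6=5
after li $t4, 12: $t4=12
after li $t7, 0: $t7=0
after add $t6, $t6, 19: $t6=5+19=24
after lw $t6, 0($t7): $t6=M[0]=29
after add $t6, $t6, 11: $t6=29+11=40
after add $t7, $t7, 4: $t7=0+4=4
after sub $t4, $t4, 2: $t4=12-2=10
cmp $t4, 0  (cmp 10,0)
bne top: taken
after add $t6, $t6, 19: $t6=40+19=59
after lw $t6, 0($t7): $t6=M[4]=-4
after add $t6, $t6, 11: $t6=(-4)+11=7
after add $t7, $t7, 4: $t7=4+4=8
after sub $t4, $t4, 2: $t4=10-2=8
cmp $t4, 0  (cmp 8,0)
bne top: taken
after add $t6, $t6, 19: $t6=7+19=26
after lw $t6, 0($t7): $t6=M[8]=30
after add $t6, $t6, 11: $t6=30+11=41
after add $t7, $t7, 4: $t7=8+4=12
after sub $t4, $t4, 2: $t4=8-2=6
cmp $t4, 0  (cmp 6,0)
bne top: taken
after add $t6, $t6, 19: $t6=41+19=60
after lw $t6, 0($t7): $t6=M[12]=18
after add $t6, $t6, 11: $t6=18+11=29
after add $t7, $t7, 4: $t7=12+4=16
after sub $t4, $t4, 2: $t4=6-2=4
cmp $t4, 0  (cmp 4,0)
bne top: taken
after add $t6, $t6, 19: $t6=29+19=48
after lw $t6, 0($t7): $t6=M[16]=27
after add $t6, $t6, 11: $t6=27+11=38
after add $t7, $t7, 4: $t7=16+4=20
after sub $t4, $t4, 2: $t4=4-2=2
cmp $t4, 0  (cmp 2,0)
bne top: taken
after add $t6, $t6, 19: $t6=38+19=57
after lw $t6, 0($t7): $t6=M[20]=0
after add $t6, $t6, 11: $t6=0+11=11
after add $t7, $t7, 4: $t7=20+4=24
after sub $t4, $t4, 2: $t4=2-2=0
cmp $t4, 0  (cmp 0,0)
bne top: not taken
sw $t6, (0) → M[0]=11
halt.
Total executed instructions: 47.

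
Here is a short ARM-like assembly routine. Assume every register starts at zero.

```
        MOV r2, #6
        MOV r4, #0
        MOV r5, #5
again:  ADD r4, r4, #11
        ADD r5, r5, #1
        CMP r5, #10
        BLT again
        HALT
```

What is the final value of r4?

r2=6
r4=0
r5=5
r4=0+11=11
r5=5+1=6
CMP r5, #10  (cmp 6,10)
BLT again: taken
r4=11+11=22
r5=6+1=7
CMP r5, #10  (cmp 7,10)
BLT again: taken
r4=22+11=33
r5=7+1=8
CMP r5, #10  (cmp 8,10)
BLT again: taken
r4=33+11=44
r5=8+1=9
CMP r5, #10  (cmp 9,10)
BLT again: taken
r4=44+11=55
r5=9+1=10
CMP r5, #10  (cmp 10,10)
BLT again: not taken
halt.

55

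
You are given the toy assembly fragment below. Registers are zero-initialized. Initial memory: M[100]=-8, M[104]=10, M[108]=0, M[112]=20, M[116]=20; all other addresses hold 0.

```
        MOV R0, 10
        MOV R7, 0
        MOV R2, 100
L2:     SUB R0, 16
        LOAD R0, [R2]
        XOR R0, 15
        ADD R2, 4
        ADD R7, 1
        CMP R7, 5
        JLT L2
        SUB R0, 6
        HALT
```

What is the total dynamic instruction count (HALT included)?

MOV R0, 10 → R0=10
MOV R7, 0 → R7=0
MOV R2, 100 → R2=100
SUB R0, 16 → R0=10-16=-6
LOAD R0, [R2] → R0=M[100]=-8
XOR R0, 15 → R0=(-8)^15=-9
ADD R2, 4 → R2=100+4=104
ADD R7, 1 → R7=0+1=1
CMP R7, 5  (cmp 1,5)
JLT L2: taken
SUB R0, 16 → R0=(-9)-16=-25
LOAD R0, [R2] → R0=M[104]=10
XOR R0, 15 → R0=10^15=5
ADD R2, 4 → R2=104+4=108
ADD R7, 1 → R7=1+1=2
CMP R7, 5  (cmp 2,5)
JLT L2: taken
SUB R0, 16 → R0=5-16=-11
LOAD R0, [R2] → R0=M[108]=0
XOR R0, 15 → R0=0^15=15
ADD R2, 4 → R2=108+4=112
ADD R7, 1 → R7=2+1=3
CMP R7, 5  (cmp 3,5)
JLT L2: taken
SUB R0, 16 → R0=15-16=-1
LOAD R0, [R2] → R0=M[112]=20
XOR R0, 15 → R0=20^15=27
ADD R2, 4 → R2=112+4=116
ADD R7, 1 → R7=3+1=4
CMP R7, 5  (cmp 4,5)
JLT L2: taken
SUB R0, 16 → R0=27-16=11
LOAD R0, [R2] → R0=M[116]=20
XOR R0, 15 → R0=20^15=27
ADD R2, 4 → R2=116+4=120
ADD R7, 1 → R7=4+1=5
CMP R7, 5  (cmp 5,5)
JLT L2: not taken
SUB R0, 6 → R0=27-6=21
halt.
Total executed instructions: 40.

40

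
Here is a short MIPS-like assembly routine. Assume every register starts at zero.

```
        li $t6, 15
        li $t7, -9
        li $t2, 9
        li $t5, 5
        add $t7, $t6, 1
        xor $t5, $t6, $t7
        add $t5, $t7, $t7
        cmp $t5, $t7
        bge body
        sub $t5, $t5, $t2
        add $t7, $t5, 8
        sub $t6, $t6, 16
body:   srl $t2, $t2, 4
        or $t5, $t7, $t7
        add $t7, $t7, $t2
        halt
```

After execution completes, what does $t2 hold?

li $t6, 15 → $t6=15
li $t7, -9 → $t7=-9
li $t2, 9 → $t2=9
li $t5, 5 → $t5=5
add $t7, $t6, 1 → $t7=15+1=16
xor $t5, $t6, $t7 → $t5=15^16=31
add $t5, $t7, $t7 → $t5=16+16=32
cmp $t5, $t7  (cmp 32,16)
bge body: taken
srl $t2, $t2, 4 → $t2=9>>4=0
or $t5, $t7, $t7 → $t5=16|16=16
add $t7, $t7, $t2 → $t7=16+0=16
halt.

0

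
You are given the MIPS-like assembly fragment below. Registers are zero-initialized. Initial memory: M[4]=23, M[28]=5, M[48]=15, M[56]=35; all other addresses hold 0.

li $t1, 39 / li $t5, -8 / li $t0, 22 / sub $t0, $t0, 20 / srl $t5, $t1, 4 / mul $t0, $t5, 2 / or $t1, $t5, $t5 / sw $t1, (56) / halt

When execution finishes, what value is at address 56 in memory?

$t1=39
$t5=-8
$t0=22
$t0=22-20=2
$t5=39>>4=2
$t0=2*2=4
$t1=2|2=2
sw $t1, (56) → M[56]=2
halt.

2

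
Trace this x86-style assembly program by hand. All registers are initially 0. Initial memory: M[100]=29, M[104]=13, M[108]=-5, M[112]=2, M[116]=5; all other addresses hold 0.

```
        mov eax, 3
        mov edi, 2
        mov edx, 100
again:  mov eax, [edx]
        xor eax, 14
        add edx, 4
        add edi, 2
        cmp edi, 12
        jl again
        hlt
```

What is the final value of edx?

120

mov eax, 3 → eax=3
mov edi, 2 → edi=2
mov edx, 100 → edx=100
mov eax, [edx] → eax=M[100]=29
xor eax, 14 → eax=29^14=19
add edx, 4 → edx=100+4=104
add edi, 2 → edi=2+2=4
cmp edi, 12  (cmp 4,12)
jl again: taken
mov eax, [edx] → eax=M[104]=13
xor eax, 14 → eax=13^14=3
add edx, 4 → edx=104+4=108
add edi, 2 → edi=4+2=6
cmp edi, 12  (cmp 6,12)
jl again: taken
mov eax, [edx] → eax=M[108]=-5
xor eax, 14 → eax=(-5)^14=-11
add edx, 4 → edx=108+4=112
add edi, 2 → edi=6+2=8
cmp edi, 12  (cmp 8,12)
jl again: taken
mov eax, [edx] → eax=M[112]=2
xor eax, 14 → eax=2^14=12
add edx, 4 → edx=112+4=116
add edi, 2 → edi=8+2=10
cmp edi, 12  (cmp 10,12)
jl again: taken
mov eax, [edx] → eax=M[116]=5
xor eax, 14 → eax=5^14=11
add edx, 4 → edx=116+4=120
add edi, 2 → edi=10+2=12
cmp edi, 12  (cmp 12,12)
jl again: not taken
halt.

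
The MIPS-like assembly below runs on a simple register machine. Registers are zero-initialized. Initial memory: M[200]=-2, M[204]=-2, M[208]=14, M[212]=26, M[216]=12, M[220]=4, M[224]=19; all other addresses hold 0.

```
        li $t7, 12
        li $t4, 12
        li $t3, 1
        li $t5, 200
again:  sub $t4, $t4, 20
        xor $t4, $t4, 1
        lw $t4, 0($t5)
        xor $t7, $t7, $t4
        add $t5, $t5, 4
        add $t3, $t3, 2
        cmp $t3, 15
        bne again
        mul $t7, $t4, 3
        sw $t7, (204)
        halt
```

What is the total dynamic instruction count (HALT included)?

63

li $t7, 12 → $t7=12
li $t4, 12 → $t4=12
li $t3, 1 → $t3=1
li $t5, 200 → $t5=200
sub $t4, $t4, 20 → $t4=12-20=-8
xor $t4, $t4, 1 → $t4=(-8)^1=-7
lw $t4, 0($t5) → $t4=M[200]=-2
xor $t7, $t7, $t4 → $t7=12^(-2)=-14
add $t5, $t5, 4 → $t5=200+4=204
add $t3, $t3, 2 → $t3=1+2=3
cmp $t3, 15  (cmp 3,15)
bne again: taken
sub $t4, $t4, 20 → $t4=(-2)-20=-22
xor $t4, $t4, 1 → $t4=(-22)^1=-21
lw $t4, 0($t5) → $t4=M[204]=-2
xor $t7, $t7, $t4 → $t7=(-14)^(-2)=12
add $t5, $t5, 4 → $t5=204+4=208
add $t3, $t3, 2 → $t3=3+2=5
cmp $t3, 15  (cmp 5,15)
bne again: taken
sub $t4, $t4, 20 → $t4=(-2)-20=-22
xor $t4, $t4, 1 → $t4=(-22)^1=-21
lw $t4, 0($t5) → $t4=M[208]=14
xor $t7, $t7, $t4 → $t7=12^14=2
add $t5, $t5, 4 → $t5=208+4=212
add $t3, $t3, 2 → $t3=5+2=7
cmp $t3, 15  (cmp 7,15)
bne again: taken
sub $t4, $t4, 20 → $t4=14-20=-6
xor $t4, $t4, 1 → $t4=(-6)^1=-5
lw $t4, 0($t5) → $t4=M[212]=26
xor $t7, $t7, $t4 → $t7=2^26=24
add $t5, $t5, 4 → $t5=212+4=216
add $t3, $t3, 2 → $t3=7+2=9
cmp $t3, 15  (cmp 9,15)
bne again: taken
sub $t4, $t4, 20 → $t4=26-20=6
xor $t4, $t4, 1 → $t4=6^1=7
lw $t4, 0($t5) → $t4=M[216]=12
xor $t7, $t7, $t4 → $t7=24^12=20
add $t5, $t5, 4 → $t5=216+4=220
add $t3, $t3, 2 → $t3=9+2=11
cmp $t3, 15  (cmp 11,15)
bne again: taken
sub $t4, $t4, 20 → $t4=12-20=-8
xor $t4, $t4, 1 → $t4=(-8)^1=-7
lw $t4, 0($t5) → $t4=M[220]=4
xor $t7, $t7, $t4 → $t7=20^4=16
add $t5, $t5, 4 → $t5=220+4=224
add $t3, $t3, 2 → $t3=11+2=13
cmp $t3, 15  (cmp 13,15)
bne again: taken
sub $t4, $t4, 20 → $t4=4-20=-16
xor $t4, $t4, 1 → $t4=(-16)^1=-15
lw $t4, 0($t5) → $t4=M[224]=19
xor $t7, $t7, $t4 → $t7=16^19=3
add $t5, $t5, 4 → $t5=224+4=228
add $t3, $t3, 2 → $t3=13+2=15
cmp $t3, 15  (cmp 15,15)
bne again: not taken
mul $t7, $t4, 3 → $t7=19*3=57
sw $t7, (204) → M[204]=57
halt.
Total executed instructions: 63.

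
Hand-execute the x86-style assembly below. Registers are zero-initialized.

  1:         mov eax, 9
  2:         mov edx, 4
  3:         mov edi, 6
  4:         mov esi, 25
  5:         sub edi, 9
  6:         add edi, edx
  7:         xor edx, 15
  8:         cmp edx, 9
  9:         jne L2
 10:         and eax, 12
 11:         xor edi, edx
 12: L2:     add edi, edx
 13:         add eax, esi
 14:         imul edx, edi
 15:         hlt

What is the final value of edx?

after mov eax, 9: eax=9
after mov edx, 4: edx=4
after mov edi, 6: edi=6
after mov esi, 25: esi=25
after sub edi, 9: edi=6-9=-3
after add edi, edx: edi=(-3)+4=1
after xor edx, 15: edx=4^15=11
cmp edx, 9  (cmp 11,9)
jne L2: taken
after add edi, edx: edi=1+11=12
after add eax, esi: eax=9+25=34
after imul edx, edi: edx=11*12=132
halt.

132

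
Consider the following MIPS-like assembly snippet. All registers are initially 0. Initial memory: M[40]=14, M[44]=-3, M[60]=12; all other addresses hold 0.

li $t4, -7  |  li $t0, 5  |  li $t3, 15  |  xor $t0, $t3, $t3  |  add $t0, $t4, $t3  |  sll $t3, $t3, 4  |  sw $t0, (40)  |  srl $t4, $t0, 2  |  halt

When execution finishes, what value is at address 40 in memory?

8

li $t4, -7 → $t4=-7
li $t0, 5 → $t0=5
li $t3, 15 → $t3=15
xor $t0, $t3, $t3 → $t0=15^15=0
add $t0, $t4, $t3 → $t0=(-7)+15=8
sll $t3, $t3, 4 → $t3=15<<4=240
sw $t0, (40) → M[40]=8
srl $t4, $t0, 2 → $t4=8>>2=2
halt.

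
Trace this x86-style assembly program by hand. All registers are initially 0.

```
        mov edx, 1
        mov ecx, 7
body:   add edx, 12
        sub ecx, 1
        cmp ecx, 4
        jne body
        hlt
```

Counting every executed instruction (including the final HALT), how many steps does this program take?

15

after mov edx, 1: edx=1
after mov ecx, 7: ecx=7
after add edx, 12: edx=1+12=13
after sub ecx, 1: ecx=7-1=6
cmp ecx, 4  (cmp 6,4)
jne body: taken
after add edx, 12: edx=13+12=25
after sub ecx, 1: ecx=6-1=5
cmp ecx, 4  (cmp 5,4)
jne body: taken
after add edx, 12: edx=25+12=37
after sub ecx, 1: ecx=5-1=4
cmp ecx, 4  (cmp 4,4)
jne body: not taken
halt.
Total executed instructions: 15.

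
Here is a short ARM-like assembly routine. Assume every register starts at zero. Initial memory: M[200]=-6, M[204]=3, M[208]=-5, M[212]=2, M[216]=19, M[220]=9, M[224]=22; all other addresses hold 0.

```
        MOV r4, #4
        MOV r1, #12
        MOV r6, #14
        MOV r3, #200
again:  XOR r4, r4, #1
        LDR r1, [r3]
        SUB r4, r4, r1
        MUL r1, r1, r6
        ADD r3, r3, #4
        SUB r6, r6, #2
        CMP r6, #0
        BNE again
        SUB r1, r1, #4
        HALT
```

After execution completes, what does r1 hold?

40

after MOV r4, #4: r4=4
after MOV r1, #12: r1=12
after MOV r6, #14: r6=14
after MOV r3, #200: r3=200
after XOR r4, r4, #1: r4=4^1=5
after LDR r1, [r3]: r1=M[200]=-6
after SUB r4, r4, r1: r4=5-(-6)=11
after MUL r1, r1, r6: r1=(-6)*14=-84
after ADD r3, r3, #4: r3=200+4=204
after SUB r6, r6, #2: r6=14-2=12
CMP r6, #0  (cmp 12,0)
BNE again: taken
after XOR r4, r4, #1: r4=11^1=10
after LDR r1, [r3]: r1=M[204]=3
after SUB r4, r4, r1: r4=10-3=7
after MUL r1, r1, r6: r1=3*12=36
after ADD r3, r3, #4: r3=204+4=208
after SUB r6, r6, #2: r6=12-2=10
CMP r6, #0  (cmp 10,0)
BNE again: taken
after XOR r4, r4, #1: r4=7^1=6
after LDR r1, [r3]: r1=M[208]=-5
after SUB r4, r4, r1: r4=6-(-5)=11
after MUL r1, r1, r6: r1=(-5)*10=-50
after ADD r3, r3, #4: r3=208+4=212
after SUB r6, r6, #2: r6=10-2=8
CMP r6, #0  (cmp 8,0)
BNE again: taken
after XOR r4, r4, #1: r4=11^1=10
after LDR r1, [r3]: r1=M[212]=2
after SUB r4, r4, r1: r4=10-2=8
after MUL r1, r1, r6: r1=2*8=16
after ADD r3, r3, #4: r3=212+4=216
after SUB r6, r6, #2: r6=8-2=6
CMP r6, #0  (cmp 6,0)
BNE again: taken
after XOR r4, r4, #1: r4=8^1=9
after LDR r1, [r3]: r1=M[216]=19
after SUB r4, r4, r1: r4=9-19=-10
after MUL r1, r1, r6: r1=19*6=114
after ADD r3, r3, #4: r3=216+4=220
after SUB r6, r6, #2: r6=6-2=4
CMP r6, #0  (cmp 4,0)
BNE again: taken
after XOR r4, r4, #1: r4=(-10)^1=-9
after LDR r1, [r3]: r1=M[220]=9
after SUB r4, r4, r1: r4=(-9)-9=-18
after MUL r1, r1, r6: r1=9*4=36
after ADD r3, r3, #4: r3=220+4=224
after SUB r6, r6, #2: r6=4-2=2
CMP r6, #0  (cmp 2,0)
BNE again: taken
after XOR r4, r4, #1: r4=(-18)^1=-17
after LDR r1, [r3]: r1=M[224]=22
after SUB r4, r4, r1: r4=(-17)-22=-39
after MUL r1, r1, r6: r1=22*2=44
after ADD r3, r3, #4: r3=224+4=228
after SUB r6, r6, #2: r6=2-2=0
CMP r6, #0  (cmp 0,0)
BNE again: not taken
after SUB r1, r1, #4: r1=44-4=40
halt.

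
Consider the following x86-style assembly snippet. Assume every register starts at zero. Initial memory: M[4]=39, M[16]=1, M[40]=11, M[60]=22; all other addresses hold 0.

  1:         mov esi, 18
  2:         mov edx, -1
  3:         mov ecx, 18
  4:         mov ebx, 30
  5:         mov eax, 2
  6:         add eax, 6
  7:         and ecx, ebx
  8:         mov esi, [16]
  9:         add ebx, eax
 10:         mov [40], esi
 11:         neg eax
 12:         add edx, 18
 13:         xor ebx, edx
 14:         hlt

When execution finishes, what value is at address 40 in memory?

1

mov esi, 18 → esi=18
mov edx, -1 → edx=-1
mov ecx, 18 → ecx=18
mov ebx, 30 → ebx=30
mov eax, 2 → eax=2
add eax, 6 → eax=2+6=8
and ecx, ebx → ecx=18&30=18
mov esi, [16] → esi=M[16]=1
add ebx, eax → ebx=30+8=38
mov [40], esi → M[40]=1
neg eax → eax=-(8)=-8
add edx, 18 → edx=(-1)+18=17
xor ebx, edx → ebx=38^17=55
halt.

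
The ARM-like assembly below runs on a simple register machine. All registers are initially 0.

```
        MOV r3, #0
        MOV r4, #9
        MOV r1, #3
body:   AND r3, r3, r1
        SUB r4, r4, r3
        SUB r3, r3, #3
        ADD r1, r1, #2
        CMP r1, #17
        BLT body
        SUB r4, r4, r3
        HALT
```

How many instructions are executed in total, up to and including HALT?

47

r3=0
r4=9
r1=3
r3=0&3=0
r4=9-0=9
r3=0-3=-3
r1=3+2=5
CMP r1, #17  (cmp 5,17)
BLT body: taken
r3=(-3)&5=5
r4=9-5=4
r3=5-3=2
r1=5+2=7
CMP r1, #17  (cmp 7,17)
BLT body: taken
r3=2&7=2
r4=4-2=2
r3=2-3=-1
r1=7+2=9
CMP r1, #17  (cmp 9,17)
BLT body: taken
r3=(-1)&9=9
r4=2-9=-7
r3=9-3=6
r1=9+2=11
CMP r1, #17  (cmp 11,17)
BLT body: taken
r3=6&11=2
r4=(-7)-2=-9
r3=2-3=-1
r1=11+2=13
CMP r1, #17  (cmp 13,17)
BLT body: taken
r3=(-1)&13=13
r4=(-9)-13=-22
r3=13-3=10
r1=13+2=15
CMP r1, #17  (cmp 15,17)
BLT body: taken
r3=10&15=10
r4=(-22)-10=-32
r3=10-3=7
r1=15+2=17
CMP r1, #17  (cmp 17,17)
BLT body: not taken
r4=(-32)-7=-39
halt.
Total executed instructions: 47.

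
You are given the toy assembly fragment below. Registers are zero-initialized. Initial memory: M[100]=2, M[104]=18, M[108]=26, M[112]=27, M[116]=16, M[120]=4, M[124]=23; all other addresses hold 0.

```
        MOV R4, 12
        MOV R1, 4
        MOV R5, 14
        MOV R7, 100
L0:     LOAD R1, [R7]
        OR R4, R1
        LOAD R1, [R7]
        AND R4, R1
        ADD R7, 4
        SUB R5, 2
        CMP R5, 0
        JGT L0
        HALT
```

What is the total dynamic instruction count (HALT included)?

R4=12
R1=4
R5=14
R7=100
R1=M[100]=2
R4=12|2=14
R1=M[100]=2
R4=14&2=2
R7=100+4=104
R5=14-2=12
CMP R5, 0  (cmp 12,0)
JGT L0: taken
R1=M[104]=18
R4=2|18=18
R1=M[104]=18
R4=18&18=18
R7=104+4=108
R5=12-2=10
CMP R5, 0  (cmp 10,0)
JGT L0: taken
R1=M[108]=26
R4=18|26=26
R1=M[108]=26
R4=26&26=26
R7=108+4=112
R5=10-2=8
CMP R5, 0  (cmp 8,0)
JGT L0: taken
R1=M[112]=27
R4=26|27=27
R1=M[112]=27
R4=27&27=27
R7=112+4=116
R5=8-2=6
CMP R5, 0  (cmp 6,0)
JGT L0: taken
R1=M[116]=16
R4=27|16=27
R1=M[116]=16
R4=27&16=16
R7=116+4=120
R5=6-2=4
CMP R5, 0  (cmp 4,0)
JGT L0: taken
R1=M[120]=4
R4=16|4=20
R1=M[120]=4
R4=20&4=4
R7=120+4=124
R5=4-2=2
CMP R5, 0  (cmp 2,0)
JGT L0: taken
R1=M[124]=23
R4=4|23=23
R1=M[124]=23
R4=23&23=23
R7=124+4=128
R5=2-2=0
CMP R5, 0  (cmp 0,0)
JGT L0: not taken
halt.
Total executed instructions: 61.

61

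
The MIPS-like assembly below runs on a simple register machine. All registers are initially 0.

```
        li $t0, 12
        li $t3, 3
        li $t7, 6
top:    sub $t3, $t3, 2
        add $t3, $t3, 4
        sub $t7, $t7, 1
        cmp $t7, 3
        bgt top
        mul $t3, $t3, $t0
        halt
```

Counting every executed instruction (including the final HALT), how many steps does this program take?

20

after li $t0, 12: $t0=12
after li $t3, 3: $t3=3
after li $t7, 6: $t7=6
after sub $t3, $t3, 2: $t3=3-2=1
after add $t3, $t3, 4: $t3=1+4=5
after sub $t7, $t7, 1: $t7=6-1=5
cmp $t7, 3  (cmp 5,3)
bgt top: taken
after sub $t3, $t3, 2: $t3=5-2=3
after add $t3, $t3, 4: $t3=3+4=7
after sub $t7, $t7, 1: $t7=5-1=4
cmp $t7, 3  (cmp 4,3)
bgt top: taken
after sub $t3, $t3, 2: $t3=7-2=5
after add $t3, $t3, 4: $t3=5+4=9
after sub $t7, $t7, 1: $t7=4-1=3
cmp $t7, 3  (cmp 3,3)
bgt top: not taken
after mul $t3, $t3, $t0: $t3=9*12=108
halt.
Total executed instructions: 20.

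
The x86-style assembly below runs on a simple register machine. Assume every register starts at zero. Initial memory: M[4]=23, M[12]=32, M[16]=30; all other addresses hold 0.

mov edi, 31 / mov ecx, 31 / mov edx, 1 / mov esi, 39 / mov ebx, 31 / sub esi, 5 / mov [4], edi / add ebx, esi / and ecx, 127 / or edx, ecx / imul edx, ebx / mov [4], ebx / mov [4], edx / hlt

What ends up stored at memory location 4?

2015

after mov edi, 31: edi=31
after mov ecx, 31: ecx=31
after mov edx, 1: edx=1
after mov esi, 39: esi=39
after mov ebx, 31: ebx=31
after sub esi, 5: esi=39-5=34
mov [4], edi → M[4]=31
after add ebx, esi: ebx=31+34=65
after and ecx, 127: ecx=31&127=31
after or edx, ecx: edx=1|31=31
after imul edx, ebx: edx=31*65=2015
mov [4], ebx → M[4]=65
mov [4], edx → M[4]=2015
halt.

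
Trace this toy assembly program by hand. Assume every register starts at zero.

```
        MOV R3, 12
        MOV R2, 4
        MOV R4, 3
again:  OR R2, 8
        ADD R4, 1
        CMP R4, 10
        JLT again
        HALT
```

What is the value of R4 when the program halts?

R3=12
R2=4
R4=3
R2=4|8=12
R4=3+1=4
CMP R4, 10  (cmp 4,10)
JLT again: taken
R2=12|8=12
R4=4+1=5
CMP R4, 10  (cmp 5,10)
JLT again: taken
R2=12|8=12
R4=5+1=6
CMP R4, 10  (cmp 6,10)
JLT again: taken
R2=12|8=12
R4=6+1=7
CMP R4, 10  (cmp 7,10)
JLT again: taken
R2=12|8=12
R4=7+1=8
CMP R4, 10  (cmp 8,10)
JLT again: taken
R2=12|8=12
R4=8+1=9
CMP R4, 10  (cmp 9,10)
JLT again: taken
R2=12|8=12
R4=9+1=10
CMP R4, 10  (cmp 10,10)
JLT again: not taken
halt.

10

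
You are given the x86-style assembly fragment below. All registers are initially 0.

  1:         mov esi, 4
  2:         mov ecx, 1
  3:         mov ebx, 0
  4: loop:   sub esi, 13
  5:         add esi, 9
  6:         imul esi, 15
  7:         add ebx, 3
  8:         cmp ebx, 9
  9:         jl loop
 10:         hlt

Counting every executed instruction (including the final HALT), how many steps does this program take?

esi=4
ecx=1
ebx=0
esi=4-13=-9
esi=(-9)+9=0
esi=0*15=0
ebx=0+3=3
cmp ebx, 9  (cmp 3,9)
jl loop: taken
esi=0-13=-13
esi=(-13)+9=-4
esi=(-4)*15=-60
ebx=3+3=6
cmp ebx, 9  (cmp 6,9)
jl loop: taken
esi=(-60)-13=-73
esi=(-73)+9=-64
esi=(-64)*15=-960
ebx=6+3=9
cmp ebx, 9  (cmp 9,9)
jl loop: not taken
halt.
Total executed instructions: 22.

22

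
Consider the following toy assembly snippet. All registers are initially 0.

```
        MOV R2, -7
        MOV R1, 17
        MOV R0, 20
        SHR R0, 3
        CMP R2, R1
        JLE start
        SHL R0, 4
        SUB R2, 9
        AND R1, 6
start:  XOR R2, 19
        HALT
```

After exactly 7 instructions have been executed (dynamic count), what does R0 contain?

after MOV R2, -7: R2=-7
after MOV R1, 17: R1=17
after MOV R0, 20: R0=20
after SHR R0, 3: R0=20>>3=2
CMP R2, R1  (cmp -7,17)
JLE start: taken
after XOR R2, 19: R2=(-7)^19=-22
After step 7: R0 = 2.

2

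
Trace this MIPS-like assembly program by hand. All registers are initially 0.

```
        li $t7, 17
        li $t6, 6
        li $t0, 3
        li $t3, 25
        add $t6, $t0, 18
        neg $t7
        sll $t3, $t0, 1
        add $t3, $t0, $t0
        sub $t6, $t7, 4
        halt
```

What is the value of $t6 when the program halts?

-21

after li $t7, 17: $t7=17
after li $t6, 6: $t6=6
after li $t0, 3: $t0=3
after li $t3, 25: $t3=25
after add $t6, $t0, 18: $t6=3+18=21
after neg $t7: $t7=-(17)=-17
after sll $t3, $t0, 1: $t3=3<<1=6
after add $t3, $t0, $t0: $t3=3+3=6
after sub $t6, $t7, 4: $t6=(-17)-4=-21
halt.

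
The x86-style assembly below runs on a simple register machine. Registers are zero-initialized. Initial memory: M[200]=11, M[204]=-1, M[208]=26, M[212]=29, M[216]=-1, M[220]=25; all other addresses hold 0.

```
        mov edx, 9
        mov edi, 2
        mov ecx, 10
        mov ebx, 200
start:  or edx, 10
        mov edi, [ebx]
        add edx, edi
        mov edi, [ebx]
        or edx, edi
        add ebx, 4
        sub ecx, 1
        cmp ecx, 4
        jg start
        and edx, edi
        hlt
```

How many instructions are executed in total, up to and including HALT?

60

mov edx, 9 → edx=9
mov edi, 2 → edi=2
mov ecx, 10 → ecx=10
mov ebx, 200 → ebx=200
or edx, 10 → edx=9|10=11
mov edi, [ebx] → edi=M[200]=11
add edx, edi → edx=11+11=22
mov edi, [ebx] → edi=M[200]=11
or edx, edi → edx=22|11=31
add ebx, 4 → ebx=200+4=204
sub ecx, 1 → ecx=10-1=9
cmp ecx, 4  (cmp 9,4)
jg start: taken
or edx, 10 → edx=31|10=31
mov edi, [ebx] → edi=M[204]=-1
add edx, edi → edx=31+(-1)=30
mov edi, [ebx] → edi=M[204]=-1
or edx, edi → edx=30|(-1)=-1
add ebx, 4 → ebx=204+4=208
sub ecx, 1 → ecx=9-1=8
cmp ecx, 4  (cmp 8,4)
jg start: taken
or edx, 10 → edx=(-1)|10=-1
mov edi, [ebx] → edi=M[208]=26
add edx, edi → edx=(-1)+26=25
mov edi, [ebx] → edi=M[208]=26
or edx, edi → edx=25|26=27
add ebx, 4 → ebx=208+4=212
sub ecx, 1 → ecx=8-1=7
cmp ecx, 4  (cmp 7,4)
jg start: taken
or edx, 10 → edx=27|10=27
mov edi, [ebx] → edi=M[212]=29
add edx, edi → edx=27+29=56
mov edi, [ebx] → edi=M[212]=29
or edx, edi → edx=56|29=61
add ebx, 4 → ebx=212+4=216
sub ecx, 1 → ecx=7-1=6
cmp ecx, 4  (cmp 6,4)
jg start: taken
or edx, 10 → edx=61|10=63
mov edi, [ebx] → edi=M[216]=-1
add edx, edi → edx=63+(-1)=62
mov edi, [ebx] → edi=M[216]=-1
or edx, edi → edx=62|(-1)=-1
add ebx, 4 → ebx=216+4=220
sub ecx, 1 → ecx=6-1=5
cmp ecx, 4  (cmp 5,4)
jg start: taken
or edx, 10 → edx=(-1)|10=-1
mov edi, [ebx] → edi=M[220]=25
add edx, edi → edx=(-1)+25=24
mov edi, [ebx] → edi=M[220]=25
or edx, edi → edx=24|25=25
add ebx, 4 → ebx=220+4=224
sub ecx, 1 → ecx=5-1=4
cmp ecx, 4  (cmp 4,4)
jg start: not taken
and edx, edi → edx=25&25=25
halt.
Total executed instructions: 60.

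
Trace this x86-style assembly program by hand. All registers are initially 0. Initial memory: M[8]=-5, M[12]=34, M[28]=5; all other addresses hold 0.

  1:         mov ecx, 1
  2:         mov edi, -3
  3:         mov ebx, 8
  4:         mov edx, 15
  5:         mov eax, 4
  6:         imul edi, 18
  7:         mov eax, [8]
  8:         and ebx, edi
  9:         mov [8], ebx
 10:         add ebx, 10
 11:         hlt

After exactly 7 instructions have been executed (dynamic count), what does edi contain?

-54

ecx=1
edi=-3
ebx=8
edx=15
eax=4
edi=(-3)*18=-54
eax=M[8]=-5
After step 7: edi = -54.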